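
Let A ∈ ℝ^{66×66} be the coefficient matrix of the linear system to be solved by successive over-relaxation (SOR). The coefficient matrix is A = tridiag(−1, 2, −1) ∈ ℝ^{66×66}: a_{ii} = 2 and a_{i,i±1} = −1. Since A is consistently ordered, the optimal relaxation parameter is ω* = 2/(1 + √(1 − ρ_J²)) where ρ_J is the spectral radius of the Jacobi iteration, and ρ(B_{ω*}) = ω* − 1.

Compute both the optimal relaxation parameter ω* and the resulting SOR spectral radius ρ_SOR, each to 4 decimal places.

n=66: λ(B_J) = 1 − λ(A)/2 = cos(kπ/67); k=1 gives ρ_J = 0.9989.
√(1 − cos²(π/67)) = sin(π/67) ≈ 0.04687.
ω* = 2/(1 + 0.04687) = 2/1.04687 = 1.9105.
ρ(B_{ω*}) = ω*−1 = 0.9105

ω* = 1.9105, ρ_SOR = 0.9105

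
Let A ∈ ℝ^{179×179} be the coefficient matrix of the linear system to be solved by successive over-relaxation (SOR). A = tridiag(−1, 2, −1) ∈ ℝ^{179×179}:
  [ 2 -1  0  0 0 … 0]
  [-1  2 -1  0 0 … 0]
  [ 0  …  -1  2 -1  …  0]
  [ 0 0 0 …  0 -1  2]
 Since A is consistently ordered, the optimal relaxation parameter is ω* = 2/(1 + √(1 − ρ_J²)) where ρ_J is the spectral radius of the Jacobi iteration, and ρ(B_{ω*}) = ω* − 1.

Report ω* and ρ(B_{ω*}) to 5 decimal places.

ω* = 1.96569, ρ_SOR = 0.96569

½·tridiag(1,0,1) at n=179: λ_k = cos(kπ/180); max |λ| at k=1 ⇒ ρ_J = cos(π/180) ≈ 0.99985.
root = sin(π/180) = 0.017452  (since 1−cos² = sin²).
ω* = 2 / (1 + 0.017452) = 2 / 1.017452 ≈ 1.96569.
At ω = 1.96569 every |λ(B_ω)| = ω−1, so ρ_SOR = 0.96569.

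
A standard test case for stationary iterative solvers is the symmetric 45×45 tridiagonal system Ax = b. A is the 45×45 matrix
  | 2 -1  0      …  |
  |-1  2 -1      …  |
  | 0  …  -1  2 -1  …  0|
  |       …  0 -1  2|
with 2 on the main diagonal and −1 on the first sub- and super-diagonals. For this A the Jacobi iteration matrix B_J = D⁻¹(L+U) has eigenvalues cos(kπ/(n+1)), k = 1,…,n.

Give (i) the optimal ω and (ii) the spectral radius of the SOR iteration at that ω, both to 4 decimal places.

ω* = 1.8722, ρ_SOR = 0.8722

ρ_J = max_k |cos(kπ/46)| = cos(π/46) = 0.9977
√(1 − cos²(π/46)) = sin(π/46) ≈ 0.06824.
Young: ω* = 2/(1+√(1−ρ_J²)) = 2/(1+0.06824) = 2/1.06824 = 1.8722.
ρ_SOR = ω* − 1 ≈ 0.8722.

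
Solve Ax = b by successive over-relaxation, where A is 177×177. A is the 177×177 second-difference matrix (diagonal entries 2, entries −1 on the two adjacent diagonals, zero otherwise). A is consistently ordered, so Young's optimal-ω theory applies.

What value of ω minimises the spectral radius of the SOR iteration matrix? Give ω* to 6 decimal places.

ω* = 1.965315

[ρ_J] n=177: ρ(B_J) = cos(π/(n+1)) = cos(π/178) = 0.999844.
√(1 − cos²(π/178)) = sin(π/178) ≈ 0.0176485.
So ω* = 2/1.0176485 = 1.965315 (Young).
ρ_SOR = ω* − 1 = 1.965315 − 1 = 0.965315.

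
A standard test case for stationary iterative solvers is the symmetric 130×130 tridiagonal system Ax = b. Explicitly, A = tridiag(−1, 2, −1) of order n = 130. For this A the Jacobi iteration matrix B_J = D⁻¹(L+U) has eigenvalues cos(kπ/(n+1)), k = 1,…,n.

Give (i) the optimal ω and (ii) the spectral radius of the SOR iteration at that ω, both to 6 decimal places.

n=130: λ(B_J) = 1 − λ(A)/2 = cos(kπ/131); k=1 gives ρ_J = 0.999712.
√(1−ρ_J²) simplifies to sin(π/131) = 0.0239793.
ω* = 2 / (1 + 0.0239793) = 2 / 1.0239793 ≈ 1.953164.
ρ(B_{ω*}) = ω*−1 = 0.953164

ω* = 1.953164, ρ_SOR = 0.953164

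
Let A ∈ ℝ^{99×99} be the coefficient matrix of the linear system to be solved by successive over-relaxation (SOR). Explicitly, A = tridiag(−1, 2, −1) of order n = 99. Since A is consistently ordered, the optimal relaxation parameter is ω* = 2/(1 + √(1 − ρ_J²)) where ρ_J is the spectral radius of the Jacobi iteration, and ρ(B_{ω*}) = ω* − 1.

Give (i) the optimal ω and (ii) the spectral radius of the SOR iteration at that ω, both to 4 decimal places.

ρ_J = max_k |cos(kπ/100)| = cos(π/100) = 0.9995
1 − cos²(π/100) = sin²(π/100) ⇒ √(1−ρ_J²) = sin(π/100) = 0.03141.
Then 2/(1+√(1−ρ_J²)) = 2/(1+0.03141); ω* = 2/1.03141 = 1.9391.
ρ_SOR = ω* − 1 = 1.9391 − 1 = 0.9391.

ω* = 1.9391, ρ_SOR = 0.9391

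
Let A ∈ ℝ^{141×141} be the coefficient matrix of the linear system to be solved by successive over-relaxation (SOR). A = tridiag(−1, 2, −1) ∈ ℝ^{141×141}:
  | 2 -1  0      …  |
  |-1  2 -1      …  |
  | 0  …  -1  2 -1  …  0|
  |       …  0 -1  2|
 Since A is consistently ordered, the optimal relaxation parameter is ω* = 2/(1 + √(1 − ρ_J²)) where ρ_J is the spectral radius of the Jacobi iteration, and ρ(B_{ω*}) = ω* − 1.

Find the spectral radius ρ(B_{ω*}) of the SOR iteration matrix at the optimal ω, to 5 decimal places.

With n=141, ρ(Jacobi) = cos(π/142) = 0.99976.
√(1 − cos²(π/142)) = sin(π/142) ≈ 0.022122.
ω* = 2/(1 + 0.022122) = 2/1.022122 = 1.95671.
At ω = 1.95671 every |λ(B_ω)| = ω−1, so ρ_SOR = 0.95671.

ρ_SOR = 0.95671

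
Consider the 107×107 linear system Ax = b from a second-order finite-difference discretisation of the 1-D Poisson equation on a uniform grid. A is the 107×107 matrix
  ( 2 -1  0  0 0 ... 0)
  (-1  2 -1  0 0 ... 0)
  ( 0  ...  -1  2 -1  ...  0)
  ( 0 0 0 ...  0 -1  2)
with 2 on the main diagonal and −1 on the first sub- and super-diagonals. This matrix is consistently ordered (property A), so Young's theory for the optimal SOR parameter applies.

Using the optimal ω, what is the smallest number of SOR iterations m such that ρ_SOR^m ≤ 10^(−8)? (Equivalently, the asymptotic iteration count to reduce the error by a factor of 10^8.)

ρ_J = max_k |cos(kπ/108)| = cos(π/108) = 0.9995770
root = sin(π/108) = 0.0290847  (since 1−cos² = sin²).
ω* = 2/(1 + 0.0290847) = 2/1.0290847 = 1.9434746.
[ρ_SOR] ω* − 1 = 0.9434746.
Need (0.9434746)^m ≤ 10^(−8): m ≥ 8·ln10/|ln 0.9434746| = 18.4207/0.0581858 = 316.584 ⇒ m = 317.

m = 317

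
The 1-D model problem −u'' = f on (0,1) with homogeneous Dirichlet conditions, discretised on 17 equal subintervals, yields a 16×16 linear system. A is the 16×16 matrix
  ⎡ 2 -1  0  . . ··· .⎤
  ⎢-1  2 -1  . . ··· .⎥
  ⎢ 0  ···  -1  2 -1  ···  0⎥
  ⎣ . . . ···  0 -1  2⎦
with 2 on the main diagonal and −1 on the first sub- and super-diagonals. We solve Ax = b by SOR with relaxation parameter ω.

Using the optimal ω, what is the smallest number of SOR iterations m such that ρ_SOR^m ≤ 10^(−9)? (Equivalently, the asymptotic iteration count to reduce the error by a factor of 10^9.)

With n=16, ρ(Jacobi) = cos(π/17) = 0.9829731.
root = sin(π/17) = 0.1837495  (since 1−cos² = sin²).
ω* = 2/(1 + 0.1837495) = 2/1.1837495 = 1.6895466.
ρ(B_{ω*}) = ω*−1 = 0.6895466
Need (0.6895466)^m ≤ 10^(−9): m ≥ 9·ln10/|ln 0.6895466| = 20.7233/0.371721 = 55.750 ⇒ m = 56.

m = 56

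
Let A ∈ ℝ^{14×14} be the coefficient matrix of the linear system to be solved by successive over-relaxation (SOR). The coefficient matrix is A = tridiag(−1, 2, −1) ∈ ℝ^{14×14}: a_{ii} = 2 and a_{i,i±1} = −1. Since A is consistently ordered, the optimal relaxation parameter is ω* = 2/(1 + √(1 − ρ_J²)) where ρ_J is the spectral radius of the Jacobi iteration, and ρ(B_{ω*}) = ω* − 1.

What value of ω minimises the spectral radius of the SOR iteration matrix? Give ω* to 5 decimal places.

With n=14, ρ(Jacobi) = cos(π/15) = 0.97815.
√(1 − cos²(π/15)) = sin(π/15) ≈ 0.207912.
ω* = 2 / (1 + 0.207912) = 2 / 1.207912 ≈ 1.65575.
and ρ(B_{ω*}) = 1.65575 − 1 = 0.65575.

ω* = 1.65575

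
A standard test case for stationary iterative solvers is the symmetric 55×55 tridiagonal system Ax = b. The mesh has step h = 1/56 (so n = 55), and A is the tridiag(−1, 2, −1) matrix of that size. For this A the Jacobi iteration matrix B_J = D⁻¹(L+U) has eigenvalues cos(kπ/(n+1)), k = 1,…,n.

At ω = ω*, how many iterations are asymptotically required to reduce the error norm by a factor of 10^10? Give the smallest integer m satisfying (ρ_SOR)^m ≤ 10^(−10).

With n=55, ρ(Jacobi) = cos(π/56) = 0.9984268.
√(1−ρ_J²) = |sin(π/56)| = 0.0560704
Young: ω* = 2/(1+√(1−ρ_J²)) = 2/(1+0.0560704) = 2/1.0560704 = 1.8938131.
ρ_SOR = ω* − 1 ≈ 0.8938131.
For 10 digits: m = 10·ln10 / (−ln 0.8938131) = 23.0259/0.112259 = 205.114; round up → m = 206.

m = 206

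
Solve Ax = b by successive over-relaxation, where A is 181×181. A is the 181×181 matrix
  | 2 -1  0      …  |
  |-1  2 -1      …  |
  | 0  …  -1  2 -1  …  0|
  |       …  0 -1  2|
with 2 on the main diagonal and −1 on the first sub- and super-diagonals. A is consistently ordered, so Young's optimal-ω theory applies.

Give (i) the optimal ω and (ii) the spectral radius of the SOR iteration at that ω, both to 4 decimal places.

[ρ_J] n=181: ρ(B_J) = cos(π/(n+1)) = cos(π/182) = 0.9999.
√(1 − cos²(π/182)) = sin(π/182) ≈ 0.01726.
Young: ω* = 2/(1+√(1−ρ_J²)) = 2/(1+0.01726) = 2/1.01726 = 1.9661.
At ω = 1.9661 every |λ(B_ω)| = ω−1, so ρ_SOR = 0.9661.

ω* = 1.9661, ρ_SOR = 0.9661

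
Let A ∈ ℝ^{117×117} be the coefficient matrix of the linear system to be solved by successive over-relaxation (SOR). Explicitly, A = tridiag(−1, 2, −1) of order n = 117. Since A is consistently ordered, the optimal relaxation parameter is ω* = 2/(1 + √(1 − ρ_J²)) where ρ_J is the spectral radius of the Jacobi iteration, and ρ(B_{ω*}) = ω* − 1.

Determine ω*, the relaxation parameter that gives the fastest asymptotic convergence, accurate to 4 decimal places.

ρ_J = max_k |cos(kπ/118)| = cos(π/118) = 0.9996
√(1 − cos²(π/118)) = sin(π/118) ≈ 0.02662.
ω* = 2 / (1 + 0.02662) = 2 / 1.02662 ≈ 1.9481.
At ω = 1.9481 every |λ(B_ω)| = ω−1, so ρ_SOR = 0.9481.

ω* = 1.9481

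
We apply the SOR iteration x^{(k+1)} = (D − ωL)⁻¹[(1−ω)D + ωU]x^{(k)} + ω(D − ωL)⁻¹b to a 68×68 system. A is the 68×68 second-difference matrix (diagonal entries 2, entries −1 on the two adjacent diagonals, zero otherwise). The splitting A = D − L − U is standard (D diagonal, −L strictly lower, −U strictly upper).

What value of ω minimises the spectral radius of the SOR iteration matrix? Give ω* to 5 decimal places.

ω* = 1.91293

½·tridiag(1,0,1) at n=68: λ_k = cos(kπ/69); max |λ| at k=1 ⇒ ρ_J = cos(π/69) ≈ 0.99896.
√(1−ρ_J²) = |sin(π/69)| = 0.045515
So ω* = 2/1.045515 = 1.91293 (Young).
ρ_SOR = ω* − 1 = 1.91293 − 1 = 0.91293.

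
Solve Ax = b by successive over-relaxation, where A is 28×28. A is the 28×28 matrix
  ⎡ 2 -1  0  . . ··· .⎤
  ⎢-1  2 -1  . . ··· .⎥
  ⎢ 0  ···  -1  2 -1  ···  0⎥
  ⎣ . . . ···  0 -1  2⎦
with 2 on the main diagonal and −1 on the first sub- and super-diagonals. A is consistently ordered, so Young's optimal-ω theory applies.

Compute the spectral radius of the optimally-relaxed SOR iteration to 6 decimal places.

ρ_SOR = 0.804860

[ρ_J] n=28: ρ(B_J) = cos(π/(n+1)) = cos(π/29) = 0.994138.
1 − cos²(π/29) = sin²(π/29) ⇒ √(1−ρ_J²) = sin(π/29) = 0.1081190.
Young: ω* = 2/(1+√(1−ρ_J²)) = 2/(1+0.1081190) = 2/1.1081190 = 1.804860.
ρ_SOR = ω* − 1 = 1.804860 − 1 = 0.804860.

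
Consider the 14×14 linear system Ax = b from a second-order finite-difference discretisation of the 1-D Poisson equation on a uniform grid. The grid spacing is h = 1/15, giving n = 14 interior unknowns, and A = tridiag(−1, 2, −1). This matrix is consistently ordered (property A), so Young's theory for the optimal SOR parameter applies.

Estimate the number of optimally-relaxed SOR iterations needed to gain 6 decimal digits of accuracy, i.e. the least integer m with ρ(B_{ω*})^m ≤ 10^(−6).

m = 33

spectrum of D⁻¹(L+U) = {cos(kπ/15) : 1≤k≤14}; ρ_J = cos(π/15) = 0.9781476.
√(1−ρ_J²) simplifies to sin(π/15) = 0.2079117.
[ω*] 2 ÷ (1 + 0.2079117) = 2 ÷ 1.2079117 = 1.6557502.
ρ_SOR = ω* − 1 ≈ 0.6557502.
ρ_SOR^m ≤ 10^(−6) ⇔ m ≥ 6·ln10/(−ln 0.6557502) = 13.8155/0.421975 = 32.740; m = ⌈32.740⌉ = 33.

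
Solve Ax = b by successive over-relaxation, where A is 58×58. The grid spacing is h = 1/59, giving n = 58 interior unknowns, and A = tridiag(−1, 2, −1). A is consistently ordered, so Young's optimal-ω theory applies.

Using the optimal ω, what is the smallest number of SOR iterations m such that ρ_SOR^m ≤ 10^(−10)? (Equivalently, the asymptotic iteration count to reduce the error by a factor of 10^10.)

ρ_J = max_k |cos(kπ/59)| = cos(π/59) = 0.9985827
√(1−ρ_J²) simplifies to sin(π/59) = 0.0532222.
ω* = 2/(1 + 0.0532222) = 2/1.0532222 = 1.8989345.
and ρ(B_{ω*}) = 1.8989345 − 1 = 0.8989345.
m ≥ 10·ln10 / (−ln 0.8989345) = 216.114; smallest integer m = 217.

m = 217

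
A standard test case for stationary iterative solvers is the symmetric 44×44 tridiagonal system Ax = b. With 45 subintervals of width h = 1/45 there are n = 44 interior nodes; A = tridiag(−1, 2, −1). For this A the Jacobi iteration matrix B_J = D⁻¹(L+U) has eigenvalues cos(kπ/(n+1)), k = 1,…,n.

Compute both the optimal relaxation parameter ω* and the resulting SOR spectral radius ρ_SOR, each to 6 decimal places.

ω* = 1.869584, ρ_SOR = 0.869584

[ρ_J] n=44: ρ(B_J) = cos(π/(n+1)) = cos(π/45) = 0.997564.
√(1−ρ_J²) = |sin(π/45)| = 0.0697565
So ω* = 2/1.0697565 = 1.869584 (Young).
and ρ(B_{ω*}) = 1.869584 − 1 = 0.869584.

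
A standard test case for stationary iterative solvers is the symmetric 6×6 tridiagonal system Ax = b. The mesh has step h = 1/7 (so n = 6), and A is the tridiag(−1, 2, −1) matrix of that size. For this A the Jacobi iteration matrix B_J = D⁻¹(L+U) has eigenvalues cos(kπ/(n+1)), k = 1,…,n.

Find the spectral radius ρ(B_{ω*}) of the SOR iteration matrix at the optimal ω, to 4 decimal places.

ρ_J = max_k |cos(kπ/7)| = cos(π/7) = 0.9010
√(1 − cos²(π/7)) = sin(π/7) ≈ 0.43388.
So ω* = 2/1.43388 = 1.3948 (Young).
ρ_SOR = ω* − 1 ≈ 0.3948.

ρ_SOR = 0.3948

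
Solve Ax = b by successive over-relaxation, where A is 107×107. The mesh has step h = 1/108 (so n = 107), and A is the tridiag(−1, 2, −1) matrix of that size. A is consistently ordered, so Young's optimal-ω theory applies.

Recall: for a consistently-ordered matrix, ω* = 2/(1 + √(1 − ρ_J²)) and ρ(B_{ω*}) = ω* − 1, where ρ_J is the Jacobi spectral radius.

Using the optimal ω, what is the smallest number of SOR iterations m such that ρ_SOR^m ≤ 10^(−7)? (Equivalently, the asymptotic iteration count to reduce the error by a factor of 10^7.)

With n=107, ρ(Jacobi) = cos(π/108) = 0.9995770.
1 − cos²(π/108) = sin²(π/108) ⇒ √(1−ρ_J²) = sin(π/108) = 0.0290847.
ω* = 2 / (1 + 0.0290847) = 2 / 1.0290847 ≈ 1.9434746.
[ρ_SOR] ω* − 1 = 0.9434746.
7·ln10 = 16.1181; −ln(0.9434746) = 0.0581858; m = ⌈16.1181/0.0581858⌉ = ⌈277.011⌉ = 278.

m = 278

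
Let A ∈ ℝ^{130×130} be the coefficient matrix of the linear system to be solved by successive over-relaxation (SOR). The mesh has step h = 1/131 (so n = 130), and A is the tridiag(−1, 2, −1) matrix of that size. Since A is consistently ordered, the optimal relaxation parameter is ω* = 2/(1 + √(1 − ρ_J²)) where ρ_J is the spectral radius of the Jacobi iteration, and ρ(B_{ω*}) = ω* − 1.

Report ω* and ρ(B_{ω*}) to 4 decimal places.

[ρ_J] n=130: ρ(B_J) = cos(π/(n+1)) = cos(π/131) = 0.9997.
1 − cos²(π/131) = sin²(π/131) ⇒ √(1−ρ_J²) = sin(π/131) = 0.02398.
ω* = 2/(1 + 0.02398) = 2/1.02398 = 1.9532.
At ω = 1.9532 every |λ(B_ω)| = ω−1, so ρ_SOR = 0.9532.

ω* = 1.9532, ρ_SOR = 0.9532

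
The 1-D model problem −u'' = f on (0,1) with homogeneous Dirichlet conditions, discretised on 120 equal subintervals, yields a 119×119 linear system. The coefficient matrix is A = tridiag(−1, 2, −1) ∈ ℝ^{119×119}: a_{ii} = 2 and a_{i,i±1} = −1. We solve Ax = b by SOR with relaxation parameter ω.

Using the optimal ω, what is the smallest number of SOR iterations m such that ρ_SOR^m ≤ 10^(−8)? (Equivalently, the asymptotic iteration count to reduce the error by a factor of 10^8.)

m = 352

n=119: λ(B_J) = 1 − λ(A)/2 = cos(kπ/120); k=1 gives ρ_J = 0.9996573.
√(1 − cos²(π/120)) = sin(π/120) ≈ 0.0261769.
Then 2/(1+√(1−ρ_J²)) = 2/(1+0.0261769); ω* = 2/1.0261769 = 1.9489817.
ρ(B_{ω*}) = ω*−1 = 0.9489817
m ≥ 8·ln10 / (−ln 0.9489817) = 351.770; smallest integer m = 352.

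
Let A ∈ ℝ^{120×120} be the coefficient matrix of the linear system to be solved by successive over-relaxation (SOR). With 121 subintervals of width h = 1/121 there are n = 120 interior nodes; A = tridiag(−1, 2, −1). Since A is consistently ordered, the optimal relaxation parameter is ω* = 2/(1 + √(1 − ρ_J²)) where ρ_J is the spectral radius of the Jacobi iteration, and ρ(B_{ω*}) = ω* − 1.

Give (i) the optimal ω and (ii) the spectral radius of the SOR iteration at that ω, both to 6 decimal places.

ω* = 1.949392, ρ_SOR = 0.949392

½·tridiag(1,0,1) at n=120: λ_k = cos(kπ/121); max |λ| at k=1 ⇒ ρ_J = cos(π/121) ≈ 0.999663.
√(1−ρ_J²) = |sin(π/121)| = 0.0259607
ω* = 2/(1+0.0259607) = 1.949392
ρ(B_{ω*}) = ω*−1 = 0.949392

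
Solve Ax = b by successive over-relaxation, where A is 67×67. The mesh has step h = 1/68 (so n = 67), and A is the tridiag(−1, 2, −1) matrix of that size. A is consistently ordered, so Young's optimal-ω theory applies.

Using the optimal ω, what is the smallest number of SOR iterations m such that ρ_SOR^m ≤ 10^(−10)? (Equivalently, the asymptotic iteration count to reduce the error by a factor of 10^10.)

m = 250

B_J for the 67×67 system has eigenvalues cos(kπ/68); ρ_J = cos(π/68) = 0.9989330.
root = sin(π/68) = 0.0461835  (since 1−cos² = sin²).
ω* = 2 / (1 + 0.0461835) = 2 / 1.0461835 ≈ 1.9117105.
ρ_SOR = ω* − 1 ≈ 0.9117105.
ρ_SOR^m ≤ 10^(−10) ⇔ m ≥ 10·ln10/(−ln 0.9117105) = 23.0259/0.0924328 = 249.110; m = ⌈249.110⌉ = 250.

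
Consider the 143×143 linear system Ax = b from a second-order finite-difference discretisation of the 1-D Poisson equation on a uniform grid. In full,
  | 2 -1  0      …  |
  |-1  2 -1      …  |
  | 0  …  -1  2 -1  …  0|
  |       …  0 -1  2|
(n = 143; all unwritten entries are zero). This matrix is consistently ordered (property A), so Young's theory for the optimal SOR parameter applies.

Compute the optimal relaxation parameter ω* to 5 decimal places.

ω* = 1.95730

n=143: λ(B_J) = 1 − λ(A)/2 = cos(kπ/144); k=1 gives ρ_J = 0.99976.
√(1−ρ_J²) = |sin(π/144)| = 0.021815
Young: ω* = 2/(1+√(1−ρ_J²)) = 2/(1+0.021815) = 2/1.021815 = 1.95730.
ρ(B_{ω*}) = ω*−1 = 0.95730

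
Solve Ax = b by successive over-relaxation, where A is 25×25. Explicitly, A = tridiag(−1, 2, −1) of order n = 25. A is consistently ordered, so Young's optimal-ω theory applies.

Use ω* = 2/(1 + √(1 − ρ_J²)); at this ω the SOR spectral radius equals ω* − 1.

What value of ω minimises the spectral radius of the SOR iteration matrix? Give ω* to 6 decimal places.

ρ_J = max_k |cos(kπ/26)| = cos(π/26) = 0.992709
√(1−ρ_J²) simplifies to sin(π/26) = 0.1205367.
ω* = 2/(1+0.1205367) = 1.784859
Hence ρ(B_{ω*}) = 1.784859 − 1 = 0.784859.

ω* = 1.784859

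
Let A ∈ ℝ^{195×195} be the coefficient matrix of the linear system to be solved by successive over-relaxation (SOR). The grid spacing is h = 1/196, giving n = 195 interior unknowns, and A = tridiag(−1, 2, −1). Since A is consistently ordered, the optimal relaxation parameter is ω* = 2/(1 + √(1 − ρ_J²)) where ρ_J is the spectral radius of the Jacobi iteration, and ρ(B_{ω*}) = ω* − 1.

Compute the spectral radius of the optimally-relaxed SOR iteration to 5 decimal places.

ρ_SOR = 0.96845

spectrum of D⁻¹(L+U) = {cos(kπ/196) : 1≤k≤195}; ρ_J = cos(π/196) = 0.99987.
1 − cos²(π/196) = sin²(π/196) ⇒ √(1−ρ_J²) = sin(π/196) = 0.016028.
ω* = 2/(1 + 0.016028) = 2/1.016028 = 1.96845.
and ρ(B_{ω*}) = 1.96845 − 1 = 0.96845.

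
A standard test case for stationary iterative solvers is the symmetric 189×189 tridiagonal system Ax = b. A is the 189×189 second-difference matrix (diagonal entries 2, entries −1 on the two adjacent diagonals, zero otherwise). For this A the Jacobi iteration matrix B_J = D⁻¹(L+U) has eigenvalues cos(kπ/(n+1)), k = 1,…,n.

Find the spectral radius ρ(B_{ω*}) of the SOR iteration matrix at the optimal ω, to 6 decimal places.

[ρ_J] n=189: ρ(B_J) = cos(π/(n+1)) = cos(π/190) = 0.999863.
1 − cos²(π/190) = sin²(π/190) ⇒ √(1−ρ_J²) = sin(π/190) = 0.0165339.
ω* = 2/(1 + 0.0165339) = 2/1.0165339 = 1.967470.
At ω = 1.967470 every |λ(B_ω)| = ω−1, so ρ_SOR = 0.967470.

ρ_SOR = 0.967470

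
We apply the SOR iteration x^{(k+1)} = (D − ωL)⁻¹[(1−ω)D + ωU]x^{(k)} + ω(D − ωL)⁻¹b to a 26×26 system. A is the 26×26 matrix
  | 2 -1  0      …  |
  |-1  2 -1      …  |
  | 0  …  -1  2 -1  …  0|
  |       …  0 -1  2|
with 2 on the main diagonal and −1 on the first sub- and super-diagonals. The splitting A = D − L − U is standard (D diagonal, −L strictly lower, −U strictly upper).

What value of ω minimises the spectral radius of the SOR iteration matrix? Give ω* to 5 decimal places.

½·tridiag(1,0,1) at n=26: λ_k = cos(kπ/27); max |λ| at k=1 ⇒ ρ_J = cos(π/27) ≈ 0.99324.
1 − cos²(π/27) = sin²(π/27) ⇒ √(1−ρ_J²) = sin(π/27) = 0.116093.
Then 2/(1+√(1−ρ_J²)) = 2/(1+0.116093); ω* = 2/1.116093 = 1.79197.
and ρ(B_{ω*}) = 1.79197 − 1 = 0.79197.

ω* = 1.79197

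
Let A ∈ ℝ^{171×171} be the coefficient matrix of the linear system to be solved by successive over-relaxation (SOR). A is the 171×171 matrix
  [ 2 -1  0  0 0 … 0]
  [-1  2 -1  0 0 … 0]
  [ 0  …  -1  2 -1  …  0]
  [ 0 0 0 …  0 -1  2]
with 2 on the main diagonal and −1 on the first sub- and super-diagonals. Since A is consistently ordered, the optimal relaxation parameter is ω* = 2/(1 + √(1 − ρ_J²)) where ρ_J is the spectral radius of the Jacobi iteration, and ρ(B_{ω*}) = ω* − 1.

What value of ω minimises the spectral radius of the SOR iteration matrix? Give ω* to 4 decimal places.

ω* = 1.9641

ρ_J = max_k |cos(kπ/172)| = cos(π/172) = 0.9998
root = sin(π/172) = 0.01826  (since 1−cos² = sin²).
ω* = 2/(1 + 0.01826) = 2/1.01826 = 1.9641.
ρ_SOR = ω* − 1 ≈ 0.9641.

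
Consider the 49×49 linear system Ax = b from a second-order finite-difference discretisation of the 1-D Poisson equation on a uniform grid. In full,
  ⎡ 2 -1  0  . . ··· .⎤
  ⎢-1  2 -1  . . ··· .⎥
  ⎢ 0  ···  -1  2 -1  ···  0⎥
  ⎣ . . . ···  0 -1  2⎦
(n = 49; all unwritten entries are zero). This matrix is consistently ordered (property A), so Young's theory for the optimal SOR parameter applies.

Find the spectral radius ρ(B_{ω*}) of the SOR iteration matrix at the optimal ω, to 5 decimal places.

ρ_SOR = 0.88184

n=49: λ(B_J) = 1 − λ(A)/2 = cos(kπ/50); k=1 gives ρ_J = 0.99803.
1 − cos²(π/50) = sin²(π/50) ⇒ √(1−ρ_J²) = sin(π/50) = 0.062791.
ω* = 2/(1+0.062791) = 1.88184
ρ(B_{ω*}) = ω*−1 = 0.88184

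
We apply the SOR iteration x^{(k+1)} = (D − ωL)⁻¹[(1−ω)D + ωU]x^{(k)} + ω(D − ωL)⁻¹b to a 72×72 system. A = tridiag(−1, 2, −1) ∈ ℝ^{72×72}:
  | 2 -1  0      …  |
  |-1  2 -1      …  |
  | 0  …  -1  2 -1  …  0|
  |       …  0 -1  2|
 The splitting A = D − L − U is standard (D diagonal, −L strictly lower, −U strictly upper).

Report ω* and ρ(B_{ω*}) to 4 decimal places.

ω* = 1.9175, ρ_SOR = 0.9175

With n=72, ρ(Jacobi) = cos(π/73) = 0.9991.
1 − cos²(π/73) = sin²(π/73) ⇒ √(1−ρ_J²) = sin(π/73) = 0.04302.
ω* = 2/(1+0.04302) = 1.9175
ρ_SOR = ω* − 1 ≈ 0.9175.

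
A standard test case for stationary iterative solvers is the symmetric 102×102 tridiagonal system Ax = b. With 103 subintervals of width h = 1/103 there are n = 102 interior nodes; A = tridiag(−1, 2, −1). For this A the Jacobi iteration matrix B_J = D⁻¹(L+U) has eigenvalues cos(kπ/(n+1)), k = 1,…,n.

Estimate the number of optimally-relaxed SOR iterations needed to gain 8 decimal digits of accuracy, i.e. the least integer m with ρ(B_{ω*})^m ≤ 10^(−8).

spectrum of D⁻¹(L+U) = {cos(kπ/103) : 1≤k≤102}; ρ_J = cos(π/103) = 0.9995349.
√(1 − cos²(π/103)) = sin(π/103) ≈ 0.0304962.
So ω* = 2/1.0304962 = 1.9408126 (Young).
Hence ρ(B_{ω*}) = 1.9408126 − 1 = 0.9408126.
Need (0.9408126)^m ≤ 10^(−8): m ≥ 8·ln10/|ln 0.9408126| = 18.4207/0.0610113 = 301.923 ⇒ m = 302.

m = 302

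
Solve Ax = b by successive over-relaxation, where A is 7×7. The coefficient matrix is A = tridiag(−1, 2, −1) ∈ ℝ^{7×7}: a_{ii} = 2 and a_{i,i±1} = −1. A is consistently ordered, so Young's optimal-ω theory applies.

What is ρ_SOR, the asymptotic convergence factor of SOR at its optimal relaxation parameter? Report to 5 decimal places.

ρ_SOR = 0.44646

½·tridiag(1,0,1) at n=7: λ_k = cos(kπ/8); max |λ| at k=1 ⇒ ρ_J = cos(π/8) ≈ 0.92388.
root = sin(π/8) = 0.382683  (since 1−cos² = sin²).
ω* = 2/(1 + 0.382683) = 2/1.382683 = 1.44646.
[ρ_SOR] ω* − 1 = 0.44646.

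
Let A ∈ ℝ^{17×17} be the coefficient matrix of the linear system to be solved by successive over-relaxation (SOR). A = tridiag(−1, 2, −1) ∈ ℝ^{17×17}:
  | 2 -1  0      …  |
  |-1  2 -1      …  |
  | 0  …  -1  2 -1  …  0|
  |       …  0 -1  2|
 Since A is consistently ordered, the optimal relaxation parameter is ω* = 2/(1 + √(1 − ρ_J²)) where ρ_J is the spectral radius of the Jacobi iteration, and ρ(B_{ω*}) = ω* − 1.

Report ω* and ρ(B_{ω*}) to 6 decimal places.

ω* = 1.704088, ρ_SOR = 0.704088

spectrum of D⁻¹(L+U) = {cos(kπ/18) : 1≤k≤17}; ρ_J = cos(π/18) = 0.984808.
√(1 − cos²(π/18)) = sin(π/18) ≈ 0.1736482.
[ω*] 2 ÷ (1 + 0.1736482) = 2 ÷ 1.1736482 = 1.704088.
ρ_SOR = ω* − 1 ≈ 0.704088.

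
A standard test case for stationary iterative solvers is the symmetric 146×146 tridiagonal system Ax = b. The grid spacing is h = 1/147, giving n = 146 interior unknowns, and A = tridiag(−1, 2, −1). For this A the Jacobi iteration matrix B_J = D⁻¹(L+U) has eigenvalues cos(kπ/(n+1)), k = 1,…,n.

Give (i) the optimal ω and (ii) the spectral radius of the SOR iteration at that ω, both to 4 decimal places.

ω* = 1.9582, ρ_SOR = 0.9582

ρ_J = max_k |cos(kπ/147)| = cos(π/147) = 0.9998
root = sin(π/147) = 0.02137  (since 1−cos² = sin²).
ω* = 2 / (1 + 0.02137) = 2 / 1.02137 ≈ 1.9582.
Hence ρ(B_{ω*}) = 1.9582 − 1 = 0.9582.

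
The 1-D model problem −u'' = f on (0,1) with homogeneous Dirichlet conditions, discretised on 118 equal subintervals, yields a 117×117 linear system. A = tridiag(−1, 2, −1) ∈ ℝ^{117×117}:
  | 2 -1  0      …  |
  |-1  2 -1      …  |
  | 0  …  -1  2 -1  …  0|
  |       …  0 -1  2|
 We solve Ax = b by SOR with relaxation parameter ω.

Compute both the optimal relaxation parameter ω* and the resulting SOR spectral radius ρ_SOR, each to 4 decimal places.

B_J for the 117×117 system has eigenvalues cos(kπ/118); ρ_J = cos(π/118) = 0.9996.
√(1−ρ_J²) simplifies to sin(π/118) = 0.02662.
ω* = 2/(1 + 0.02662) = 2/1.02662 = 1.9481.
ρ_SOR = ω* − 1 = 1.9481 − 1 = 0.9481.

ω* = 1.9481, ρ_SOR = 0.9481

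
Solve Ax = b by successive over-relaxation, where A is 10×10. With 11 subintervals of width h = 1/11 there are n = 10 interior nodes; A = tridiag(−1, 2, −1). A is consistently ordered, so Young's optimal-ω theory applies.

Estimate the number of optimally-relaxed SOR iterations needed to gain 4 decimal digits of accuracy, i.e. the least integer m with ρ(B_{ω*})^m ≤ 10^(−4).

With n=10, ρ(Jacobi) = cos(π/11) = 0.9594930.
root = sin(π/11) = 0.2817326  (since 1−cos² = sin²).
[ω*] 2 ÷ (1 + 0.2817326) = 2 ÷ 1.2817326 = 1.5603879.
Hence ρ(B_{ω*}) = 1.5603879 − 1 = 0.5603879.
For 4 digits: m = 4·ln10 / (−ln 0.5603879) = 9.21034/0.579126 = 15.904; round up → m = 16.

m = 16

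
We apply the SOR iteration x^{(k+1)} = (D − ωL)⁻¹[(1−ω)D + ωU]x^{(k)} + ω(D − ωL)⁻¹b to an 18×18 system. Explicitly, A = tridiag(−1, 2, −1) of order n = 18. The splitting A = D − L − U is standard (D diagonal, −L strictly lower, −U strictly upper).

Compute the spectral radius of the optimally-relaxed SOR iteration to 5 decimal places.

B_J for the 18×18 system has eigenvalues cos(kπ/19); ρ_J = cos(π/19) = 0.98636.
√(1−ρ_J²) = |sin(π/19)| = 0.164595
ω* = 2 / (1 + 0.164595) = 2 / 1.164595 ≈ 1.71734.
ρ(B_{ω*}) = ω*−1 = 0.71734

ρ_SOR = 0.71734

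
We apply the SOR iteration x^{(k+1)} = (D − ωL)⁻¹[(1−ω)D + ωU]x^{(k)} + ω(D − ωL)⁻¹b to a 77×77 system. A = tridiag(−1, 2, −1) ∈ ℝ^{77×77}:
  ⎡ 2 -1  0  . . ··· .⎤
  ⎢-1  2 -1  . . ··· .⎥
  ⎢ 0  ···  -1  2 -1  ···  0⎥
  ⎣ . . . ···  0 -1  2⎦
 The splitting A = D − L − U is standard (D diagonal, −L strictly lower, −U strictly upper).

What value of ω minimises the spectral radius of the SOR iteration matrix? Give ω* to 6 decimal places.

ω* = 1.922585

n=77: λ(B_J) = 1 − λ(A)/2 = cos(kπ/78); k=1 gives ρ_J = 0.999189.
1 − cos²(π/78) = sin²(π/78) ⇒ √(1−ρ_J²) = sin(π/78) = 0.0402659.
So ω* = 2/1.0402659 = 1.922585 (Young).
ρ_SOR = ω* − 1 = 1.922585 − 1 = 0.922585.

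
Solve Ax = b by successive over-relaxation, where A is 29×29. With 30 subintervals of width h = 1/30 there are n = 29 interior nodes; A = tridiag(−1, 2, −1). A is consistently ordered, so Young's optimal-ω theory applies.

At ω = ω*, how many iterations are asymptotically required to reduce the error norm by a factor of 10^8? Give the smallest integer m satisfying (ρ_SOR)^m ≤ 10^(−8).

m = 88

B_J for the 29×29 system has eigenvalues cos(kπ/30); ρ_J = cos(π/30) = 0.9945219.
√(1 − cos²(π/30)) = sin(π/30) ≈ 0.1045285.
[ω*] 2 ÷ (1 + 0.1045285) = 2 ÷ 1.1045285 = 1.8107274.
At ω = 1.8107274 every |λ(B_ω)| = ω−1, so ρ_SOR = 0.8107274.
8·ln10 = 18.4207; −ln(0.8107274) = 0.209823; m = ⌈18.4207/0.209823⌉ = ⌈87.792⌉ = 88.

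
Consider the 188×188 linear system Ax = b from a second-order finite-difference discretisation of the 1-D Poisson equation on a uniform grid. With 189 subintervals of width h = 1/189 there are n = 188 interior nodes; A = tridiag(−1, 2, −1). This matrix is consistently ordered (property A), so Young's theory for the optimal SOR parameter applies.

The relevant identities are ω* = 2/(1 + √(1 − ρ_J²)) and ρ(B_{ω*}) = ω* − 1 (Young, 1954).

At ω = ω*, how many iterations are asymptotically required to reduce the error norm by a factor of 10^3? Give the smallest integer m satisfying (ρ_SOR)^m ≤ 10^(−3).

m = 208

½·tridiag(1,0,1) at n=188: λ_k = cos(kπ/189); max |λ| at k=1 ⇒ ρ_J = cos(π/189) ≈ 0.9998619.
√(1−ρ_J²) = |sin(π/189)| = 0.0166214
Then 2/(1+√(1−ρ_J²)) = 2/(1+0.0166214); ω* = 2/1.0166214 = 1.9673007.
[ρ_SOR] ω* − 1 = 0.9673007.
For 3 digits: m = 3·ln10 / (−ln 0.9673007) = 6.90776/0.0332459 = 207.778; round up → m = 208.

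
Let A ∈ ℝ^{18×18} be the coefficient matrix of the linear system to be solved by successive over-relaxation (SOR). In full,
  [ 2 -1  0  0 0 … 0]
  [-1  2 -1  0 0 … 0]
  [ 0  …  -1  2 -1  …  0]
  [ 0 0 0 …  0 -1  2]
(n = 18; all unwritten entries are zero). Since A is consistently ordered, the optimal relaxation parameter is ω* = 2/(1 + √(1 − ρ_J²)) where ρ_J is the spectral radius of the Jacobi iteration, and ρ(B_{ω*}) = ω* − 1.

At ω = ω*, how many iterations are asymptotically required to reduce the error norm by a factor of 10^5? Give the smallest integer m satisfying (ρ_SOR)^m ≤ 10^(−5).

ρ_J = max_k |cos(kπ/19)| = cos(π/19) = 0.9863613
√(1−ρ_J²) = |sin(π/19)| = 0.1645946
Then 2/(1+√(1−ρ_J²)) = 2/(1+0.1645946); ω* = 2/1.1645946 = 1.7173358.
ρ(B_{ω*}) = ω*−1 = 0.7173358
m ≥ 5·ln10 / (−ln 0.7173358) = 34.655; smallest integer m = 35.

m = 35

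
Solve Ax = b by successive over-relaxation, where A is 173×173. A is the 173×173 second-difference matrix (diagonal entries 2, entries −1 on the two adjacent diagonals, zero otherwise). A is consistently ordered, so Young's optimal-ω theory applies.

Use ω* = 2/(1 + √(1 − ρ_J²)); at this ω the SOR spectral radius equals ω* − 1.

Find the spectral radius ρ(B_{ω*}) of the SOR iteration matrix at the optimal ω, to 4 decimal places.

[ρ_J] n=173: ρ(B_J) = cos(π/(n+1)) = cos(π/174) = 0.9998.
root = sin(π/174) = 0.01805  (since 1−cos² = sin²).
ω* = 2/(1 + 0.01805) = 2/1.01805 = 1.9645.
ρ_SOR = ω* − 1 ≈ 0.9645.

ρ_SOR = 0.9645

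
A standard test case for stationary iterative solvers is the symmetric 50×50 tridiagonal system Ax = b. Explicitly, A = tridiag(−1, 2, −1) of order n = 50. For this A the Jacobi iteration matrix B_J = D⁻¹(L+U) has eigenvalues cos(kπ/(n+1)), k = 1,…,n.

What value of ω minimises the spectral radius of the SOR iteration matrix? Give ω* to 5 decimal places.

ω* = 1.88402

spectrum of D⁻¹(L+U) = {cos(kπ/51) : 1≤k≤50}; ρ_J = cos(π/51) = 0.99810.
√(1 − cos²(π/51)) = sin(π/51) ≈ 0.061561.
ω* = 2/(1+0.061561) = 1.88402
ρ_SOR = ω* − 1 = 1.88402 − 1 = 0.88402.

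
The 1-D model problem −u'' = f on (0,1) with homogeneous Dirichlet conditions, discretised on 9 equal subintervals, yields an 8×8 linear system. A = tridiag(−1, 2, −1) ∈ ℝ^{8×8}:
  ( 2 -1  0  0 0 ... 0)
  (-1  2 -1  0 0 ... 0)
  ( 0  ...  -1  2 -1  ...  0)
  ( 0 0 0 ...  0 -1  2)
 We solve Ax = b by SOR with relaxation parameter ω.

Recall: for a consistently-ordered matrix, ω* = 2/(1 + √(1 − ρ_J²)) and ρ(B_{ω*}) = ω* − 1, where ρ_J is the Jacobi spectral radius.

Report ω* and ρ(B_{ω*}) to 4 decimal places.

[ρ_J] n=8: ρ(B_J) = cos(π/(n+1)) = cos(π/9) = 0.9397.
√(1−ρ_J²) simplifies to sin(π/9) = 0.34202.
ω* = 2 / (1 + 0.34202) = 2 / 1.34202 ≈ 1.4903.
ρ_SOR = ω* − 1 ≈ 0.4903.

ω* = 1.4903, ρ_SOR = 0.4903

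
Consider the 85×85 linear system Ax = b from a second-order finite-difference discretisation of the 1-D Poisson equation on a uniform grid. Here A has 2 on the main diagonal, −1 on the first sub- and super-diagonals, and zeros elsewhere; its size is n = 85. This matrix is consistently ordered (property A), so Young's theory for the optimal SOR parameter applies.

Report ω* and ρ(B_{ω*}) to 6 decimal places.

ρ_J = max_k |cos(kπ/86)| = cos(π/86) = 0.999333
√(1−ρ_J²) simplifies to sin(π/86) = 0.0365220.
ω* = 2 / (1 + 0.0365220) = 2 / 1.0365220 ≈ 1.929530.
At ω = 1.929530 every |λ(B_ω)| = ω−1, so ρ_SOR = 0.929530.

ω* = 1.929530, ρ_SOR = 0.929530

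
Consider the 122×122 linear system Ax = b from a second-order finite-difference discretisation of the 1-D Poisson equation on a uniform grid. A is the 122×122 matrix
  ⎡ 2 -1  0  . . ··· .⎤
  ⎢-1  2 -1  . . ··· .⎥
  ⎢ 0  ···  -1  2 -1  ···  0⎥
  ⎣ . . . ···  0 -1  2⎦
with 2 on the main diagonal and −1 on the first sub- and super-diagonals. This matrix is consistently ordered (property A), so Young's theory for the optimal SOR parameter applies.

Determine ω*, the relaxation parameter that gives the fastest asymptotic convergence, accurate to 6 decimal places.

ω* = 1.950195

B_J for the 122×122 system has eigenvalues cos(kπ/123); ρ_J = cos(π/123) = 0.999674.
√(1 − cos²(π/123)) = sin(π/123) ≈ 0.0255386.
ω* = 2 / (1 + 0.0255386) = 2 / 1.0255386 ≈ 1.950195.
ρ(B_{ω*}) = ω*−1 = 0.950195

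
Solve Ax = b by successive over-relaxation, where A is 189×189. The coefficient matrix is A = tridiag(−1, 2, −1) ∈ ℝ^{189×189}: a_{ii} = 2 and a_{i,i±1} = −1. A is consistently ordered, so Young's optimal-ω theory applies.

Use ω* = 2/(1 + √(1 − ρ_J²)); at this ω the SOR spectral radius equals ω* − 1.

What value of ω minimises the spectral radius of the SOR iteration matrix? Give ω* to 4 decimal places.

[ρ_J] n=189: ρ(B_J) = cos(π/(n+1)) = cos(π/190) = 0.9999.
1 − cos²(π/190) = sin²(π/190) ⇒ √(1−ρ_J²) = sin(π/190) = 0.01653.
ω* = 2/(1+0.01653) = 1.9675
[ρ_SOR] ω* − 1 = 0.9675.

ω* = 1.9675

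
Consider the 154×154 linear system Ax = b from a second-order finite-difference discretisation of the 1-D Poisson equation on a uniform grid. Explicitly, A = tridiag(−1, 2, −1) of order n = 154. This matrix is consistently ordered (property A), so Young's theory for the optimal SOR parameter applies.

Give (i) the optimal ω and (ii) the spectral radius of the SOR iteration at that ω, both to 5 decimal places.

With n=154, ρ(Jacobi) = cos(π/155) = 0.99979.
√(1−ρ_J²) = |sin(π/155)| = 0.020267
ω* = 2/(1 + 0.020267) = 2/1.020267 = 1.96027.
At ω = 1.96027 every |λ(B_ω)| = ω−1, so ρ_SOR = 0.96027.

ω* = 1.96027, ρ_SOR = 0.96027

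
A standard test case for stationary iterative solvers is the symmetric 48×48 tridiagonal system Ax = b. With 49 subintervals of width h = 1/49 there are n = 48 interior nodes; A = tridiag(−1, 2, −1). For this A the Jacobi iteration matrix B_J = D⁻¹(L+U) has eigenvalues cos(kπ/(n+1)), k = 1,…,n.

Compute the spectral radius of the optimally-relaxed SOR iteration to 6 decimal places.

spectrum of D⁻¹(L+U) = {cos(kπ/49) : 1≤k≤48}; ρ_J = cos(π/49) = 0.997945.
√(1−ρ_J²) = |sin(π/49)| = 0.0640702
Young: ω* = 2/(1+√(1−ρ_J²)) = 2/(1+0.0640702) = 2/1.0640702 = 1.879575.
Hence ρ(B_{ω*}) = 1.879575 − 1 = 0.879575.

ρ_SOR = 0.879575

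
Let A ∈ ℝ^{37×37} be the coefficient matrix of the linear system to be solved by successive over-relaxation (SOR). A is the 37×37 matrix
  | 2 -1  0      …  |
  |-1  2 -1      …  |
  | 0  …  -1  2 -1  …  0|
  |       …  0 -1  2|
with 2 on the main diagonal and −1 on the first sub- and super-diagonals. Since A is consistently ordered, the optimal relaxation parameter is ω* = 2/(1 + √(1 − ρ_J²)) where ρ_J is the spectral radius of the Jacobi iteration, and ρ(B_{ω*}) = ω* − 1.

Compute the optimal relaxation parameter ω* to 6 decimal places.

ω* = 1.847440

B_J for the 37×37 system has eigenvalues cos(kπ/38); ρ_J = cos(π/38) = 0.996584.
√(1 − cos²(π/38)) = sin(π/38) ≈ 0.0825793.
ω* = 2/(1+0.0825793) = 1.847440
ρ(B_{ω*}) = ω*−1 = 0.847440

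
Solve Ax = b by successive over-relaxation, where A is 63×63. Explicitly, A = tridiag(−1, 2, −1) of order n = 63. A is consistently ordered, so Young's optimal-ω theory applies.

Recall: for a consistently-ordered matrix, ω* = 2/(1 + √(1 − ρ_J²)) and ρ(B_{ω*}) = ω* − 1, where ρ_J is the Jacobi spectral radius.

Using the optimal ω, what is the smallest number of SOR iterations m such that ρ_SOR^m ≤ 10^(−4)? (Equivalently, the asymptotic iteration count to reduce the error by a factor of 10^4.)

With n=63, ρ(Jacobi) = cos(π/64) = 0.9987955.
√(1−ρ_J²) simplifies to sin(π/64) = 0.0490677.
So ω* = 2/1.0490677 = 1.9064547 (Young).
[ρ_SOR] ω* − 1 = 0.9064547.
(0.9064547)^m ≤ 10^{−4}  ⇒  m·ln(0.9064547) ≤ −4·ln10  ⇒  m ≥ 93.778  ⇒  m = 94

m = 94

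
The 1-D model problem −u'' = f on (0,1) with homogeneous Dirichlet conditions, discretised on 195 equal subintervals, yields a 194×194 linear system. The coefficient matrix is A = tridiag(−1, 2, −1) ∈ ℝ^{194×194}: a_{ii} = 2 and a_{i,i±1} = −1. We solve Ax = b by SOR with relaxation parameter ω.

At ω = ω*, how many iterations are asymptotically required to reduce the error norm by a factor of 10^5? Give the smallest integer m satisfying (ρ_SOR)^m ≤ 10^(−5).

spectrum of D⁻¹(L+U) = {cos(kπ/195) : 1≤k≤194}; ρ_J = cos(π/195) = 0.9998702.
1 − cos²(π/195) = sin²(π/195) ⇒ √(1−ρ_J²) = sin(π/195) = 0.0161100.
ω* = 2/(1+0.0161100) = 1.9682908
At ω = 1.9682908 every |λ(B_ω)| = ω−1, so ρ_SOR = 0.9682908.
Need (0.9682908)^m ≤ 10^(−5): m ≥ 5·ln10/|ln 0.9682908| = 11.5129/0.0322228 = 357.290 ⇒ m = 358.

m = 358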